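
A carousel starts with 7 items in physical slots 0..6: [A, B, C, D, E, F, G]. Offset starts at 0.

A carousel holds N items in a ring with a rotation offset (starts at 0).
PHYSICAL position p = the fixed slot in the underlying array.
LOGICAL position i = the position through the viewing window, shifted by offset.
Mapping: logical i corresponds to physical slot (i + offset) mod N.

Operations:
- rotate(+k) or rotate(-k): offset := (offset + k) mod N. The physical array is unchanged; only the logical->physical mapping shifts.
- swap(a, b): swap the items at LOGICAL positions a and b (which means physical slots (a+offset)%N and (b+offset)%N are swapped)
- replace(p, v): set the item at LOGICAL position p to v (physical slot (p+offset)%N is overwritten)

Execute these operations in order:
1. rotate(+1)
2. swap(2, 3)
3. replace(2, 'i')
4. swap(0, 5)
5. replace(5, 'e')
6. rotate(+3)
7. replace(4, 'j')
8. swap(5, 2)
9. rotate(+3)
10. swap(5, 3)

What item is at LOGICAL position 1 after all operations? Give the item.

Answer: j

Derivation:
After op 1 (rotate(+1)): offset=1, physical=[A,B,C,D,E,F,G], logical=[B,C,D,E,F,G,A]
After op 2 (swap(2, 3)): offset=1, physical=[A,B,C,E,D,F,G], logical=[B,C,E,D,F,G,A]
After op 3 (replace(2, 'i')): offset=1, physical=[A,B,C,i,D,F,G], logical=[B,C,i,D,F,G,A]
After op 4 (swap(0, 5)): offset=1, physical=[A,G,C,i,D,F,B], logical=[G,C,i,D,F,B,A]
After op 5 (replace(5, 'e')): offset=1, physical=[A,G,C,i,D,F,e], logical=[G,C,i,D,F,e,A]
After op 6 (rotate(+3)): offset=4, physical=[A,G,C,i,D,F,e], logical=[D,F,e,A,G,C,i]
After op 7 (replace(4, 'j')): offset=4, physical=[A,j,C,i,D,F,e], logical=[D,F,e,A,j,C,i]
After op 8 (swap(5, 2)): offset=4, physical=[A,j,e,i,D,F,C], logical=[D,F,C,A,j,e,i]
After op 9 (rotate(+3)): offset=0, physical=[A,j,e,i,D,F,C], logical=[A,j,e,i,D,F,C]
After op 10 (swap(5, 3)): offset=0, physical=[A,j,e,F,D,i,C], logical=[A,j,e,F,D,i,C]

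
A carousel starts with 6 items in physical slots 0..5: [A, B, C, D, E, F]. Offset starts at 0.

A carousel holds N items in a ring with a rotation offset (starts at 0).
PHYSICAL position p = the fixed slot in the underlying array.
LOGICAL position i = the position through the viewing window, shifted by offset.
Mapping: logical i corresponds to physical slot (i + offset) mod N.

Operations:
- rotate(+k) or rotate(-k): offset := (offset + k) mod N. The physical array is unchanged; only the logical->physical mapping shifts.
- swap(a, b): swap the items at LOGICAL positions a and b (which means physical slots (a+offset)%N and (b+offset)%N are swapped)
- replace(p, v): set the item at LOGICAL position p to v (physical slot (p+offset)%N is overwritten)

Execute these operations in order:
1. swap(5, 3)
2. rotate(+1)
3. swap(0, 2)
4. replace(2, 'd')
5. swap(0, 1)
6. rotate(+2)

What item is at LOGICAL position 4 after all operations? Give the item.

Answer: C

Derivation:
After op 1 (swap(5, 3)): offset=0, physical=[A,B,C,F,E,D], logical=[A,B,C,F,E,D]
After op 2 (rotate(+1)): offset=1, physical=[A,B,C,F,E,D], logical=[B,C,F,E,D,A]
After op 3 (swap(0, 2)): offset=1, physical=[A,F,C,B,E,D], logical=[F,C,B,E,D,A]
After op 4 (replace(2, 'd')): offset=1, physical=[A,F,C,d,E,D], logical=[F,C,d,E,D,A]
After op 5 (swap(0, 1)): offset=1, physical=[A,C,F,d,E,D], logical=[C,F,d,E,D,A]
After op 6 (rotate(+2)): offset=3, physical=[A,C,F,d,E,D], logical=[d,E,D,A,C,F]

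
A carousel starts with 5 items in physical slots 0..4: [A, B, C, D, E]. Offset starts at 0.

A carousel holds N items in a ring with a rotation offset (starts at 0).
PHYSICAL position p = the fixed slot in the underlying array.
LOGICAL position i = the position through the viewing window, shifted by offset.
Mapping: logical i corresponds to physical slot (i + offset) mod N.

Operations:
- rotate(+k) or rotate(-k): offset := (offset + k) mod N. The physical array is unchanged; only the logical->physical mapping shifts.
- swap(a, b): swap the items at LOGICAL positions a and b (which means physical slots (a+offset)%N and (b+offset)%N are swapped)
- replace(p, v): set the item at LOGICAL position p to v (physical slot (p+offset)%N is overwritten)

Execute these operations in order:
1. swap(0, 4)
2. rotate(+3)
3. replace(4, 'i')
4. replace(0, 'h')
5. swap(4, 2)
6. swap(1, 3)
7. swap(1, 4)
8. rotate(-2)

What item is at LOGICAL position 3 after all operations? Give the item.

Answer: E

Derivation:
After op 1 (swap(0, 4)): offset=0, physical=[E,B,C,D,A], logical=[E,B,C,D,A]
After op 2 (rotate(+3)): offset=3, physical=[E,B,C,D,A], logical=[D,A,E,B,C]
After op 3 (replace(4, 'i')): offset=3, physical=[E,B,i,D,A], logical=[D,A,E,B,i]
After op 4 (replace(0, 'h')): offset=3, physical=[E,B,i,h,A], logical=[h,A,E,B,i]
After op 5 (swap(4, 2)): offset=3, physical=[i,B,E,h,A], logical=[h,A,i,B,E]
After op 6 (swap(1, 3)): offset=3, physical=[i,A,E,h,B], logical=[h,B,i,A,E]
After op 7 (swap(1, 4)): offset=3, physical=[i,A,B,h,E], logical=[h,E,i,A,B]
After op 8 (rotate(-2)): offset=1, physical=[i,A,B,h,E], logical=[A,B,h,E,i]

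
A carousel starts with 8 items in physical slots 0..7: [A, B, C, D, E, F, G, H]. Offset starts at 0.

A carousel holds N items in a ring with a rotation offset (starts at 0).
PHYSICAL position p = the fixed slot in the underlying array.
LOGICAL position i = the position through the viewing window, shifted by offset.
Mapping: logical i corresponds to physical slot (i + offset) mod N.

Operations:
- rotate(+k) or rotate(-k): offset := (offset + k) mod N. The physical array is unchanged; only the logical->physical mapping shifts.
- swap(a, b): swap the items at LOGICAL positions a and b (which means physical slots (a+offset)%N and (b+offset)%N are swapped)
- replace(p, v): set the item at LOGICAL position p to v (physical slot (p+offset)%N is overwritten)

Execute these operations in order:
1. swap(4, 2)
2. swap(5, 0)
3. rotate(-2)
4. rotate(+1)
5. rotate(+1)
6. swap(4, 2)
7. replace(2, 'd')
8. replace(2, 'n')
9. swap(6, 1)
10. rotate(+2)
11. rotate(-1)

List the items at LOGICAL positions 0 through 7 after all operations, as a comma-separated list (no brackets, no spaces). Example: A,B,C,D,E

Answer: G,n,D,E,A,B,H,F

Derivation:
After op 1 (swap(4, 2)): offset=0, physical=[A,B,E,D,C,F,G,H], logical=[A,B,E,D,C,F,G,H]
After op 2 (swap(5, 0)): offset=0, physical=[F,B,E,D,C,A,G,H], logical=[F,B,E,D,C,A,G,H]
After op 3 (rotate(-2)): offset=6, physical=[F,B,E,D,C,A,G,H], logical=[G,H,F,B,E,D,C,A]
After op 4 (rotate(+1)): offset=7, physical=[F,B,E,D,C,A,G,H], logical=[H,F,B,E,D,C,A,G]
After op 5 (rotate(+1)): offset=0, physical=[F,B,E,D,C,A,G,H], logical=[F,B,E,D,C,A,G,H]
After op 6 (swap(4, 2)): offset=0, physical=[F,B,C,D,E,A,G,H], logical=[F,B,C,D,E,A,G,H]
After op 7 (replace(2, 'd')): offset=0, physical=[F,B,d,D,E,A,G,H], logical=[F,B,d,D,E,A,G,H]
After op 8 (replace(2, 'n')): offset=0, physical=[F,B,n,D,E,A,G,H], logical=[F,B,n,D,E,A,G,H]
After op 9 (swap(6, 1)): offset=0, physical=[F,G,n,D,E,A,B,H], logical=[F,G,n,D,E,A,B,H]
After op 10 (rotate(+2)): offset=2, physical=[F,G,n,D,E,A,B,H], logical=[n,D,E,A,B,H,F,G]
After op 11 (rotate(-1)): offset=1, physical=[F,G,n,D,E,A,B,H], logical=[G,n,D,E,A,B,H,F]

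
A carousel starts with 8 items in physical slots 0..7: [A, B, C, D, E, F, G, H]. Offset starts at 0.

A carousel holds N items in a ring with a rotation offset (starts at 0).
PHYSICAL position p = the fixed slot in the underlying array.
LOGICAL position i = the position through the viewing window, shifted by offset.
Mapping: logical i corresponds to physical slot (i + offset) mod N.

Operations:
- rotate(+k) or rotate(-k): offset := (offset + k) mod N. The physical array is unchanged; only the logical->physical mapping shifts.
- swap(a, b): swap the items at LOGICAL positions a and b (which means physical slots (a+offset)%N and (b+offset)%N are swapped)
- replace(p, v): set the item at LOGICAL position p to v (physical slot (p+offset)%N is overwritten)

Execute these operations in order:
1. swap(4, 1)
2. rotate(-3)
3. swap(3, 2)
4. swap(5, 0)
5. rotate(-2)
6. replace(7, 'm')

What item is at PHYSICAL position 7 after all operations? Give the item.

After op 1 (swap(4, 1)): offset=0, physical=[A,E,C,D,B,F,G,H], logical=[A,E,C,D,B,F,G,H]
After op 2 (rotate(-3)): offset=5, physical=[A,E,C,D,B,F,G,H], logical=[F,G,H,A,E,C,D,B]
After op 3 (swap(3, 2)): offset=5, physical=[H,E,C,D,B,F,G,A], logical=[F,G,A,H,E,C,D,B]
After op 4 (swap(5, 0)): offset=5, physical=[H,E,F,D,B,C,G,A], logical=[C,G,A,H,E,F,D,B]
After op 5 (rotate(-2)): offset=3, physical=[H,E,F,D,B,C,G,A], logical=[D,B,C,G,A,H,E,F]
After op 6 (replace(7, 'm')): offset=3, physical=[H,E,m,D,B,C,G,A], logical=[D,B,C,G,A,H,E,m]

Answer: A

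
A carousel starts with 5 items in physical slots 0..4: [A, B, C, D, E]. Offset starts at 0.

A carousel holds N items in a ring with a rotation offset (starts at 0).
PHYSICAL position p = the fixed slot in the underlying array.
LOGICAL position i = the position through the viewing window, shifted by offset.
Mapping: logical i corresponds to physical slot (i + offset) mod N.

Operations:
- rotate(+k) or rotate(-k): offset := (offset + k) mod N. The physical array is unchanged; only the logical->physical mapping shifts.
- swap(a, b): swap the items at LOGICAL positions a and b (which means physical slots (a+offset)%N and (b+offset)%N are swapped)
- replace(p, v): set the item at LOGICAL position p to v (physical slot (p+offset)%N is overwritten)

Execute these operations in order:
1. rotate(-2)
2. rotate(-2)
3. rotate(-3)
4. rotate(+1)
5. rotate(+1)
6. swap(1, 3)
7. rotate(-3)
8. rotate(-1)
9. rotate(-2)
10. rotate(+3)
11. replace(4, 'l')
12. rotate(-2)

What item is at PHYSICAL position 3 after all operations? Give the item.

Answer: B

Derivation:
After op 1 (rotate(-2)): offset=3, physical=[A,B,C,D,E], logical=[D,E,A,B,C]
After op 2 (rotate(-2)): offset=1, physical=[A,B,C,D,E], logical=[B,C,D,E,A]
After op 3 (rotate(-3)): offset=3, physical=[A,B,C,D,E], logical=[D,E,A,B,C]
After op 4 (rotate(+1)): offset=4, physical=[A,B,C,D,E], logical=[E,A,B,C,D]
After op 5 (rotate(+1)): offset=0, physical=[A,B,C,D,E], logical=[A,B,C,D,E]
After op 6 (swap(1, 3)): offset=0, physical=[A,D,C,B,E], logical=[A,D,C,B,E]
After op 7 (rotate(-3)): offset=2, physical=[A,D,C,B,E], logical=[C,B,E,A,D]
After op 8 (rotate(-1)): offset=1, physical=[A,D,C,B,E], logical=[D,C,B,E,A]
After op 9 (rotate(-2)): offset=4, physical=[A,D,C,B,E], logical=[E,A,D,C,B]
After op 10 (rotate(+3)): offset=2, physical=[A,D,C,B,E], logical=[C,B,E,A,D]
After op 11 (replace(4, 'l')): offset=2, physical=[A,l,C,B,E], logical=[C,B,E,A,l]
After op 12 (rotate(-2)): offset=0, physical=[A,l,C,B,E], logical=[A,l,C,B,E]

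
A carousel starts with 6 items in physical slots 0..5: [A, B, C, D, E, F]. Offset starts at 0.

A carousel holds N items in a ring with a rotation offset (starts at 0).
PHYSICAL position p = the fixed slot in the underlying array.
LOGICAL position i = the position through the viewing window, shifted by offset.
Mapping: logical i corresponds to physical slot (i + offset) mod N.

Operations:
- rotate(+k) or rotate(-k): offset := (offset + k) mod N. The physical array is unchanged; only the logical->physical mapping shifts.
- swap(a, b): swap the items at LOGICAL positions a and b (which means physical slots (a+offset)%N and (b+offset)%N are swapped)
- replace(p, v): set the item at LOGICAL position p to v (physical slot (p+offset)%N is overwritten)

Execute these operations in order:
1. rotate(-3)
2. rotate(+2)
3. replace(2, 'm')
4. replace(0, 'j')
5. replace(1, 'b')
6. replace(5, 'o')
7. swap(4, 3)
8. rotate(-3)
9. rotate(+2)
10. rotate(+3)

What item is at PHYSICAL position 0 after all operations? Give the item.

Answer: b

Derivation:
After op 1 (rotate(-3)): offset=3, physical=[A,B,C,D,E,F], logical=[D,E,F,A,B,C]
After op 2 (rotate(+2)): offset=5, physical=[A,B,C,D,E,F], logical=[F,A,B,C,D,E]
After op 3 (replace(2, 'm')): offset=5, physical=[A,m,C,D,E,F], logical=[F,A,m,C,D,E]
After op 4 (replace(0, 'j')): offset=5, physical=[A,m,C,D,E,j], logical=[j,A,m,C,D,E]
After op 5 (replace(1, 'b')): offset=5, physical=[b,m,C,D,E,j], logical=[j,b,m,C,D,E]
After op 6 (replace(5, 'o')): offset=5, physical=[b,m,C,D,o,j], logical=[j,b,m,C,D,o]
After op 7 (swap(4, 3)): offset=5, physical=[b,m,D,C,o,j], logical=[j,b,m,D,C,o]
After op 8 (rotate(-3)): offset=2, physical=[b,m,D,C,o,j], logical=[D,C,o,j,b,m]
After op 9 (rotate(+2)): offset=4, physical=[b,m,D,C,o,j], logical=[o,j,b,m,D,C]
After op 10 (rotate(+3)): offset=1, physical=[b,m,D,C,o,j], logical=[m,D,C,o,j,b]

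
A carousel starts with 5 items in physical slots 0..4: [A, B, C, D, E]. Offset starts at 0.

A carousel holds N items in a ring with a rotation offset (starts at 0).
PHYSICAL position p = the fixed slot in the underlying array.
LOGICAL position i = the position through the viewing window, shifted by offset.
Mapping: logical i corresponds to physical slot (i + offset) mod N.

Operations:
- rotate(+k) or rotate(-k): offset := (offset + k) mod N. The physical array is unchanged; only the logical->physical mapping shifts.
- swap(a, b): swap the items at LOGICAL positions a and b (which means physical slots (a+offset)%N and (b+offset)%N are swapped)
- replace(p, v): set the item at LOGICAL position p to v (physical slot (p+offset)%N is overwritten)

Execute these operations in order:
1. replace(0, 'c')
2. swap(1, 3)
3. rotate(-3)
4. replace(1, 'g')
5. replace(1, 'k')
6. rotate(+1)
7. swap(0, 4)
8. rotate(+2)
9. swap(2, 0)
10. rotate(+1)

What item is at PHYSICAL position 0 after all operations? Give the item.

Answer: k

Derivation:
After op 1 (replace(0, 'c')): offset=0, physical=[c,B,C,D,E], logical=[c,B,C,D,E]
After op 2 (swap(1, 3)): offset=0, physical=[c,D,C,B,E], logical=[c,D,C,B,E]
After op 3 (rotate(-3)): offset=2, physical=[c,D,C,B,E], logical=[C,B,E,c,D]
After op 4 (replace(1, 'g')): offset=2, physical=[c,D,C,g,E], logical=[C,g,E,c,D]
After op 5 (replace(1, 'k')): offset=2, physical=[c,D,C,k,E], logical=[C,k,E,c,D]
After op 6 (rotate(+1)): offset=3, physical=[c,D,C,k,E], logical=[k,E,c,D,C]
After op 7 (swap(0, 4)): offset=3, physical=[c,D,k,C,E], logical=[C,E,c,D,k]
After op 8 (rotate(+2)): offset=0, physical=[c,D,k,C,E], logical=[c,D,k,C,E]
After op 9 (swap(2, 0)): offset=0, physical=[k,D,c,C,E], logical=[k,D,c,C,E]
After op 10 (rotate(+1)): offset=1, physical=[k,D,c,C,E], logical=[D,c,C,E,k]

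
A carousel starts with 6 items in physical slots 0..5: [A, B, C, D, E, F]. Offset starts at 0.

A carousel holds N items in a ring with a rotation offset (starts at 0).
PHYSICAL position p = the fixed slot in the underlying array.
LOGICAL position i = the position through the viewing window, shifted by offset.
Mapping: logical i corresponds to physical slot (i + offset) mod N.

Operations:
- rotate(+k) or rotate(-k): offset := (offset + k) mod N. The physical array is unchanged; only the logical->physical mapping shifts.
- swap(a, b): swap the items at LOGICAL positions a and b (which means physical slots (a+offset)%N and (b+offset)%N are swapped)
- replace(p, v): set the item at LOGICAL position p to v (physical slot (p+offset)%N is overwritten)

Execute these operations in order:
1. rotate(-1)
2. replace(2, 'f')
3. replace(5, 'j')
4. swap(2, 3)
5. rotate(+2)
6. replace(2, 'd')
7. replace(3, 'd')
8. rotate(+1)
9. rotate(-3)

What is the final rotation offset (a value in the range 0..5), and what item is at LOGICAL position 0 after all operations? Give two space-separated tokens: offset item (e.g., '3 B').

After op 1 (rotate(-1)): offset=5, physical=[A,B,C,D,E,F], logical=[F,A,B,C,D,E]
After op 2 (replace(2, 'f')): offset=5, physical=[A,f,C,D,E,F], logical=[F,A,f,C,D,E]
After op 3 (replace(5, 'j')): offset=5, physical=[A,f,C,D,j,F], logical=[F,A,f,C,D,j]
After op 4 (swap(2, 3)): offset=5, physical=[A,C,f,D,j,F], logical=[F,A,C,f,D,j]
After op 5 (rotate(+2)): offset=1, physical=[A,C,f,D,j,F], logical=[C,f,D,j,F,A]
After op 6 (replace(2, 'd')): offset=1, physical=[A,C,f,d,j,F], logical=[C,f,d,j,F,A]
After op 7 (replace(3, 'd')): offset=1, physical=[A,C,f,d,d,F], logical=[C,f,d,d,F,A]
After op 8 (rotate(+1)): offset=2, physical=[A,C,f,d,d,F], logical=[f,d,d,F,A,C]
After op 9 (rotate(-3)): offset=5, physical=[A,C,f,d,d,F], logical=[F,A,C,f,d,d]

Answer: 5 F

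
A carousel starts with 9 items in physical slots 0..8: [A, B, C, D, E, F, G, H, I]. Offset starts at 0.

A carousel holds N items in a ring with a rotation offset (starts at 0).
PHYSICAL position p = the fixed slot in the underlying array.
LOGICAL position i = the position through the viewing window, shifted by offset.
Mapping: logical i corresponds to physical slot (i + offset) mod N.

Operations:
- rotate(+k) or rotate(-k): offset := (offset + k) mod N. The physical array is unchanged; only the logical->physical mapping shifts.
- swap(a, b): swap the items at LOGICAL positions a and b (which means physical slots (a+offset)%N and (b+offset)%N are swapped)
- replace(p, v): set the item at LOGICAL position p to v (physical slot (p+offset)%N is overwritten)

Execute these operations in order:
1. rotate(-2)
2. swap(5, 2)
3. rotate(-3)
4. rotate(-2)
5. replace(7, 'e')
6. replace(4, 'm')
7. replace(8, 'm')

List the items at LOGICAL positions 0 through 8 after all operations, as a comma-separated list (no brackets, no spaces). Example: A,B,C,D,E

Answer: C,A,E,F,m,H,I,e,m

Derivation:
After op 1 (rotate(-2)): offset=7, physical=[A,B,C,D,E,F,G,H,I], logical=[H,I,A,B,C,D,E,F,G]
After op 2 (swap(5, 2)): offset=7, physical=[D,B,C,A,E,F,G,H,I], logical=[H,I,D,B,C,A,E,F,G]
After op 3 (rotate(-3)): offset=4, physical=[D,B,C,A,E,F,G,H,I], logical=[E,F,G,H,I,D,B,C,A]
After op 4 (rotate(-2)): offset=2, physical=[D,B,C,A,E,F,G,H,I], logical=[C,A,E,F,G,H,I,D,B]
After op 5 (replace(7, 'e')): offset=2, physical=[e,B,C,A,E,F,G,H,I], logical=[C,A,E,F,G,H,I,e,B]
After op 6 (replace(4, 'm')): offset=2, physical=[e,B,C,A,E,F,m,H,I], logical=[C,A,E,F,m,H,I,e,B]
After op 7 (replace(8, 'm')): offset=2, physical=[e,m,C,A,E,F,m,H,I], logical=[C,A,E,F,m,H,I,e,m]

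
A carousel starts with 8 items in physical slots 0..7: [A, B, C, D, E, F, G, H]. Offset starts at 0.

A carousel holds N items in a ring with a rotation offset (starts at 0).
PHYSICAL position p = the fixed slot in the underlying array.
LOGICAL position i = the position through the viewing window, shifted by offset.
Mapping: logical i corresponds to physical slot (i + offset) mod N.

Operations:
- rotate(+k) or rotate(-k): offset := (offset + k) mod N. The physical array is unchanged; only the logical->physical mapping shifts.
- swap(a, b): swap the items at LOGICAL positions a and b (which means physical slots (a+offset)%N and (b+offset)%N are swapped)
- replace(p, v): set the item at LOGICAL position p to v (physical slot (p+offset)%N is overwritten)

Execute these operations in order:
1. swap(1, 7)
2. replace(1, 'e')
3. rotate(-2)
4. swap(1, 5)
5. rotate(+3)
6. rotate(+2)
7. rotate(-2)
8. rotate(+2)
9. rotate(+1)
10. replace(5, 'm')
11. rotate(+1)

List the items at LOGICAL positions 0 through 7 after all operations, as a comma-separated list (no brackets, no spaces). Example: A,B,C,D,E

After op 1 (swap(1, 7)): offset=0, physical=[A,H,C,D,E,F,G,B], logical=[A,H,C,D,E,F,G,B]
After op 2 (replace(1, 'e')): offset=0, physical=[A,e,C,D,E,F,G,B], logical=[A,e,C,D,E,F,G,B]
After op 3 (rotate(-2)): offset=6, physical=[A,e,C,D,E,F,G,B], logical=[G,B,A,e,C,D,E,F]
After op 4 (swap(1, 5)): offset=6, physical=[A,e,C,B,E,F,G,D], logical=[G,D,A,e,C,B,E,F]
After op 5 (rotate(+3)): offset=1, physical=[A,e,C,B,E,F,G,D], logical=[e,C,B,E,F,G,D,A]
After op 6 (rotate(+2)): offset=3, physical=[A,e,C,B,E,F,G,D], logical=[B,E,F,G,D,A,e,C]
After op 7 (rotate(-2)): offset=1, physical=[A,e,C,B,E,F,G,D], logical=[e,C,B,E,F,G,D,A]
After op 8 (rotate(+2)): offset=3, physical=[A,e,C,B,E,F,G,D], logical=[B,E,F,G,D,A,e,C]
After op 9 (rotate(+1)): offset=4, physical=[A,e,C,B,E,F,G,D], logical=[E,F,G,D,A,e,C,B]
After op 10 (replace(5, 'm')): offset=4, physical=[A,m,C,B,E,F,G,D], logical=[E,F,G,D,A,m,C,B]
After op 11 (rotate(+1)): offset=5, physical=[A,m,C,B,E,F,G,D], logical=[F,G,D,A,m,C,B,E]

Answer: F,G,D,A,m,C,B,E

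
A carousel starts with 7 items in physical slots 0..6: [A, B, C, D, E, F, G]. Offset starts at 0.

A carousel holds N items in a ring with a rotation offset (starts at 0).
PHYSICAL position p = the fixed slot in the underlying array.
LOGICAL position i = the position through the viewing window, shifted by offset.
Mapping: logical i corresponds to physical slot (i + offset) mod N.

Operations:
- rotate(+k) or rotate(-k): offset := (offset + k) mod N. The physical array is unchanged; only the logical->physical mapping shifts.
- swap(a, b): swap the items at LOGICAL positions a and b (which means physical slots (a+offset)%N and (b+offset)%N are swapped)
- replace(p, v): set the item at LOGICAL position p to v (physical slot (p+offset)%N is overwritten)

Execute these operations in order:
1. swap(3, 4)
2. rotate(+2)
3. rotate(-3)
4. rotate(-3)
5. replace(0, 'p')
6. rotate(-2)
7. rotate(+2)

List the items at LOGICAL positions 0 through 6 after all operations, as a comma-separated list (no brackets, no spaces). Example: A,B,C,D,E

Answer: p,D,F,G,A,B,C

Derivation:
After op 1 (swap(3, 4)): offset=0, physical=[A,B,C,E,D,F,G], logical=[A,B,C,E,D,F,G]
After op 2 (rotate(+2)): offset=2, physical=[A,B,C,E,D,F,G], logical=[C,E,D,F,G,A,B]
After op 3 (rotate(-3)): offset=6, physical=[A,B,C,E,D,F,G], logical=[G,A,B,C,E,D,F]
After op 4 (rotate(-3)): offset=3, physical=[A,B,C,E,D,F,G], logical=[E,D,F,G,A,B,C]
After op 5 (replace(0, 'p')): offset=3, physical=[A,B,C,p,D,F,G], logical=[p,D,F,G,A,B,C]
After op 6 (rotate(-2)): offset=1, physical=[A,B,C,p,D,F,G], logical=[B,C,p,D,F,G,A]
After op 7 (rotate(+2)): offset=3, physical=[A,B,C,p,D,F,G], logical=[p,D,F,G,A,B,C]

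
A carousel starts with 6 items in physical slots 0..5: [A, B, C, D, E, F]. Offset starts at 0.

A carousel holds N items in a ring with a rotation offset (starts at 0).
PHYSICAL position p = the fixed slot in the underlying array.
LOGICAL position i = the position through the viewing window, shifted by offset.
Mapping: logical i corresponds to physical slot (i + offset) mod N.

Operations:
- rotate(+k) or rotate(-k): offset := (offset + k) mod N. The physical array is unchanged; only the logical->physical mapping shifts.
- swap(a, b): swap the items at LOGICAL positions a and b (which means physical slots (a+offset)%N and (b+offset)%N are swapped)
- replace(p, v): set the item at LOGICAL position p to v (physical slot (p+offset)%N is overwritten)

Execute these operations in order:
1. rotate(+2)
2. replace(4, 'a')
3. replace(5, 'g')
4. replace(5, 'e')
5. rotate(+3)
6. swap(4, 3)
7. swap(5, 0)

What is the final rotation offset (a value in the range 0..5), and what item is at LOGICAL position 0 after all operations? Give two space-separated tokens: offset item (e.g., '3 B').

Answer: 5 E

Derivation:
After op 1 (rotate(+2)): offset=2, physical=[A,B,C,D,E,F], logical=[C,D,E,F,A,B]
After op 2 (replace(4, 'a')): offset=2, physical=[a,B,C,D,E,F], logical=[C,D,E,F,a,B]
After op 3 (replace(5, 'g')): offset=2, physical=[a,g,C,D,E,F], logical=[C,D,E,F,a,g]
After op 4 (replace(5, 'e')): offset=2, physical=[a,e,C,D,E,F], logical=[C,D,E,F,a,e]
After op 5 (rotate(+3)): offset=5, physical=[a,e,C,D,E,F], logical=[F,a,e,C,D,E]
After op 6 (swap(4, 3)): offset=5, physical=[a,e,D,C,E,F], logical=[F,a,e,D,C,E]
After op 7 (swap(5, 0)): offset=5, physical=[a,e,D,C,F,E], logical=[E,a,e,D,C,F]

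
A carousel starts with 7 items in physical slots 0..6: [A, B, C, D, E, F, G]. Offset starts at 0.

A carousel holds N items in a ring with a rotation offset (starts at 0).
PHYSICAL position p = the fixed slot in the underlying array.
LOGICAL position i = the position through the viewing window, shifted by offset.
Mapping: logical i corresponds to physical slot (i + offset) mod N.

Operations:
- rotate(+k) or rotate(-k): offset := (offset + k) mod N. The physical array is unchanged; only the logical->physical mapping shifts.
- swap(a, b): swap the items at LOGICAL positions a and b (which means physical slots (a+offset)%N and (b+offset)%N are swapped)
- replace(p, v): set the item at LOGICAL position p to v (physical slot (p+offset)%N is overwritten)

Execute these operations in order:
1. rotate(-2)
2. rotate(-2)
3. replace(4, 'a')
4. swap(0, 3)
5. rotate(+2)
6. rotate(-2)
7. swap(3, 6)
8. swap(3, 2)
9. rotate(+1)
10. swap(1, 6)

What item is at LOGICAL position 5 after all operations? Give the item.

Answer: D

Derivation:
After op 1 (rotate(-2)): offset=5, physical=[A,B,C,D,E,F,G], logical=[F,G,A,B,C,D,E]
After op 2 (rotate(-2)): offset=3, physical=[A,B,C,D,E,F,G], logical=[D,E,F,G,A,B,C]
After op 3 (replace(4, 'a')): offset=3, physical=[a,B,C,D,E,F,G], logical=[D,E,F,G,a,B,C]
After op 4 (swap(0, 3)): offset=3, physical=[a,B,C,G,E,F,D], logical=[G,E,F,D,a,B,C]
After op 5 (rotate(+2)): offset=5, physical=[a,B,C,G,E,F,D], logical=[F,D,a,B,C,G,E]
After op 6 (rotate(-2)): offset=3, physical=[a,B,C,G,E,F,D], logical=[G,E,F,D,a,B,C]
After op 7 (swap(3, 6)): offset=3, physical=[a,B,D,G,E,F,C], logical=[G,E,F,C,a,B,D]
After op 8 (swap(3, 2)): offset=3, physical=[a,B,D,G,E,C,F], logical=[G,E,C,F,a,B,D]
After op 9 (rotate(+1)): offset=4, physical=[a,B,D,G,E,C,F], logical=[E,C,F,a,B,D,G]
After op 10 (swap(1, 6)): offset=4, physical=[a,B,D,C,E,G,F], logical=[E,G,F,a,B,D,C]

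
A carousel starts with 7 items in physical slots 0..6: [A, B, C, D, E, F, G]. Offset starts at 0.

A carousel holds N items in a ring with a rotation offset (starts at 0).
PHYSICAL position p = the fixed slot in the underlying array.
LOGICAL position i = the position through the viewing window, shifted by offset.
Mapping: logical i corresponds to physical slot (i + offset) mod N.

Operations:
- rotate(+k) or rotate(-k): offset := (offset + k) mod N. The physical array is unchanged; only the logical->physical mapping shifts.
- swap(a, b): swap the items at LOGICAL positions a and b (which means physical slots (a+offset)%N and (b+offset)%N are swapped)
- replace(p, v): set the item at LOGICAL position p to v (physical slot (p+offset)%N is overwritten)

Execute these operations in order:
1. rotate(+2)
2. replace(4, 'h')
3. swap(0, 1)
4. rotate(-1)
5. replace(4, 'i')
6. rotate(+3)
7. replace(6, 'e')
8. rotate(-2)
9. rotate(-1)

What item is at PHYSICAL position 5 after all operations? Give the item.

After op 1 (rotate(+2)): offset=2, physical=[A,B,C,D,E,F,G], logical=[C,D,E,F,G,A,B]
After op 2 (replace(4, 'h')): offset=2, physical=[A,B,C,D,E,F,h], logical=[C,D,E,F,h,A,B]
After op 3 (swap(0, 1)): offset=2, physical=[A,B,D,C,E,F,h], logical=[D,C,E,F,h,A,B]
After op 4 (rotate(-1)): offset=1, physical=[A,B,D,C,E,F,h], logical=[B,D,C,E,F,h,A]
After op 5 (replace(4, 'i')): offset=1, physical=[A,B,D,C,E,i,h], logical=[B,D,C,E,i,h,A]
After op 6 (rotate(+3)): offset=4, physical=[A,B,D,C,E,i,h], logical=[E,i,h,A,B,D,C]
After op 7 (replace(6, 'e')): offset=4, physical=[A,B,D,e,E,i,h], logical=[E,i,h,A,B,D,e]
After op 8 (rotate(-2)): offset=2, physical=[A,B,D,e,E,i,h], logical=[D,e,E,i,h,A,B]
After op 9 (rotate(-1)): offset=1, physical=[A,B,D,e,E,i,h], logical=[B,D,e,E,i,h,A]

Answer: i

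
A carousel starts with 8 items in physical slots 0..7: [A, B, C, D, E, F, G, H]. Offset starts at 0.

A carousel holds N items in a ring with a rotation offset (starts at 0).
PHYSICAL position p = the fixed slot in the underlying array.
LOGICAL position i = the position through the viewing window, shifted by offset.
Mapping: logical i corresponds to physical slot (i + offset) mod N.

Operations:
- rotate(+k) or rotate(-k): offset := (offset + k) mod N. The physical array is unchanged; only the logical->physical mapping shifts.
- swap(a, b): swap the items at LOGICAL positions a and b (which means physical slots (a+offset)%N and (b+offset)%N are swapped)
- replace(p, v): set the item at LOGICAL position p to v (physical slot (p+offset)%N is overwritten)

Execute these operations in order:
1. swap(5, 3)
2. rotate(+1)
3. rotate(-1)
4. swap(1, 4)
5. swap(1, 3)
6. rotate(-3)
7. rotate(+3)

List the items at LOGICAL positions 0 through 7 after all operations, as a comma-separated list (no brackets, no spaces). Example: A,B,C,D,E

Answer: A,F,C,E,B,D,G,H

Derivation:
After op 1 (swap(5, 3)): offset=0, physical=[A,B,C,F,E,D,G,H], logical=[A,B,C,F,E,D,G,H]
After op 2 (rotate(+1)): offset=1, physical=[A,B,C,F,E,D,G,H], logical=[B,C,F,E,D,G,H,A]
After op 3 (rotate(-1)): offset=0, physical=[A,B,C,F,E,D,G,H], logical=[A,B,C,F,E,D,G,H]
After op 4 (swap(1, 4)): offset=0, physical=[A,E,C,F,B,D,G,H], logical=[A,E,C,F,B,D,G,H]
After op 5 (swap(1, 3)): offset=0, physical=[A,F,C,E,B,D,G,H], logical=[A,F,C,E,B,D,G,H]
After op 6 (rotate(-3)): offset=5, physical=[A,F,C,E,B,D,G,H], logical=[D,G,H,A,F,C,E,B]
After op 7 (rotate(+3)): offset=0, physical=[A,F,C,E,B,D,G,H], logical=[A,F,C,E,B,D,G,H]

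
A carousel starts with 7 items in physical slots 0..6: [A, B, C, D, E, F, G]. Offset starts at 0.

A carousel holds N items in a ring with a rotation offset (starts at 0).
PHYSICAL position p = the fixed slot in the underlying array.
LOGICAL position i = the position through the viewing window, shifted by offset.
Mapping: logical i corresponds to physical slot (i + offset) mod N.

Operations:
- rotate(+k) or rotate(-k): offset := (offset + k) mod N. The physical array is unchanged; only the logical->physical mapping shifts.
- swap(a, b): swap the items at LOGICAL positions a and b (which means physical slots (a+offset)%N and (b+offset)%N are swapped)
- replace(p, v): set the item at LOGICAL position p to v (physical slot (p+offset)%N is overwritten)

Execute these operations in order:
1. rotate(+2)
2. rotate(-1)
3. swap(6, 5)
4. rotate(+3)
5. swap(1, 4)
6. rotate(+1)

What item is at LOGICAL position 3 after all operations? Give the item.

Answer: F

Derivation:
After op 1 (rotate(+2)): offset=2, physical=[A,B,C,D,E,F,G], logical=[C,D,E,F,G,A,B]
After op 2 (rotate(-1)): offset=1, physical=[A,B,C,D,E,F,G], logical=[B,C,D,E,F,G,A]
After op 3 (swap(6, 5)): offset=1, physical=[G,B,C,D,E,F,A], logical=[B,C,D,E,F,A,G]
After op 4 (rotate(+3)): offset=4, physical=[G,B,C,D,E,F,A], logical=[E,F,A,G,B,C,D]
After op 5 (swap(1, 4)): offset=4, physical=[G,F,C,D,E,B,A], logical=[E,B,A,G,F,C,D]
After op 6 (rotate(+1)): offset=5, physical=[G,F,C,D,E,B,A], logical=[B,A,G,F,C,D,E]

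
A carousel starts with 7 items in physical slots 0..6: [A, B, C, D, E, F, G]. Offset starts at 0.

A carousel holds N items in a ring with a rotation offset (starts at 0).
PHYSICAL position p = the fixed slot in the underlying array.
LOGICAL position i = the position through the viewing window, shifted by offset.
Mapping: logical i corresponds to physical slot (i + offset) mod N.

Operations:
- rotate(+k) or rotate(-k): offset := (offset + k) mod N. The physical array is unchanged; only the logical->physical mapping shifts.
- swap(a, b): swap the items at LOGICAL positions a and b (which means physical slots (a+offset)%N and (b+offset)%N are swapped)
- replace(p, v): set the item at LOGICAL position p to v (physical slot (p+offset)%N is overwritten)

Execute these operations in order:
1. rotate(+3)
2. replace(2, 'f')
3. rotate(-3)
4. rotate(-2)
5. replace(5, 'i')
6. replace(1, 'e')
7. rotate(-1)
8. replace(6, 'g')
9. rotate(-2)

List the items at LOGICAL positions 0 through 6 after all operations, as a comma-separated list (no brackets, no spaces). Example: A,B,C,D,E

Answer: C,g,E,f,e,A,B

Derivation:
After op 1 (rotate(+3)): offset=3, physical=[A,B,C,D,E,F,G], logical=[D,E,F,G,A,B,C]
After op 2 (replace(2, 'f')): offset=3, physical=[A,B,C,D,E,f,G], logical=[D,E,f,G,A,B,C]
After op 3 (rotate(-3)): offset=0, physical=[A,B,C,D,E,f,G], logical=[A,B,C,D,E,f,G]
After op 4 (rotate(-2)): offset=5, physical=[A,B,C,D,E,f,G], logical=[f,G,A,B,C,D,E]
After op 5 (replace(5, 'i')): offset=5, physical=[A,B,C,i,E,f,G], logical=[f,G,A,B,C,i,E]
After op 6 (replace(1, 'e')): offset=5, physical=[A,B,C,i,E,f,e], logical=[f,e,A,B,C,i,E]
After op 7 (rotate(-1)): offset=4, physical=[A,B,C,i,E,f,e], logical=[E,f,e,A,B,C,i]
After op 8 (replace(6, 'g')): offset=4, physical=[A,B,C,g,E,f,e], logical=[E,f,e,A,B,C,g]
After op 9 (rotate(-2)): offset=2, physical=[A,B,C,g,E,f,e], logical=[C,g,E,f,e,A,B]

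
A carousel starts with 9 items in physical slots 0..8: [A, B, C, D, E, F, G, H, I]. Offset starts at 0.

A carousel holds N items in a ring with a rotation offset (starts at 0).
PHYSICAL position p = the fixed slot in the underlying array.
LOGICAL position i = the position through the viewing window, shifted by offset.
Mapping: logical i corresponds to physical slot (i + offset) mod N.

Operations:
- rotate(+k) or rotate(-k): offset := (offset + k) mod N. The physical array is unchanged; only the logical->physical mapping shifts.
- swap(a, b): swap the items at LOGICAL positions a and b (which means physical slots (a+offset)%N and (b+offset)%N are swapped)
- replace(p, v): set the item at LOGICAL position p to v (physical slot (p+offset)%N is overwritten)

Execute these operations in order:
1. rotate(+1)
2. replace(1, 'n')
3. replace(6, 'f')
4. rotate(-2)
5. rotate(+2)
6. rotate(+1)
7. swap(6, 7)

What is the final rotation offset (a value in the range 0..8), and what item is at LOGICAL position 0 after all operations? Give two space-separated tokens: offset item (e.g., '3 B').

Answer: 2 n

Derivation:
After op 1 (rotate(+1)): offset=1, physical=[A,B,C,D,E,F,G,H,I], logical=[B,C,D,E,F,G,H,I,A]
After op 2 (replace(1, 'n')): offset=1, physical=[A,B,n,D,E,F,G,H,I], logical=[B,n,D,E,F,G,H,I,A]
After op 3 (replace(6, 'f')): offset=1, physical=[A,B,n,D,E,F,G,f,I], logical=[B,n,D,E,F,G,f,I,A]
After op 4 (rotate(-2)): offset=8, physical=[A,B,n,D,E,F,G,f,I], logical=[I,A,B,n,D,E,F,G,f]
After op 5 (rotate(+2)): offset=1, physical=[A,B,n,D,E,F,G,f,I], logical=[B,n,D,E,F,G,f,I,A]
After op 6 (rotate(+1)): offset=2, physical=[A,B,n,D,E,F,G,f,I], logical=[n,D,E,F,G,f,I,A,B]
After op 7 (swap(6, 7)): offset=2, physical=[I,B,n,D,E,F,G,f,A], logical=[n,D,E,F,G,f,A,I,B]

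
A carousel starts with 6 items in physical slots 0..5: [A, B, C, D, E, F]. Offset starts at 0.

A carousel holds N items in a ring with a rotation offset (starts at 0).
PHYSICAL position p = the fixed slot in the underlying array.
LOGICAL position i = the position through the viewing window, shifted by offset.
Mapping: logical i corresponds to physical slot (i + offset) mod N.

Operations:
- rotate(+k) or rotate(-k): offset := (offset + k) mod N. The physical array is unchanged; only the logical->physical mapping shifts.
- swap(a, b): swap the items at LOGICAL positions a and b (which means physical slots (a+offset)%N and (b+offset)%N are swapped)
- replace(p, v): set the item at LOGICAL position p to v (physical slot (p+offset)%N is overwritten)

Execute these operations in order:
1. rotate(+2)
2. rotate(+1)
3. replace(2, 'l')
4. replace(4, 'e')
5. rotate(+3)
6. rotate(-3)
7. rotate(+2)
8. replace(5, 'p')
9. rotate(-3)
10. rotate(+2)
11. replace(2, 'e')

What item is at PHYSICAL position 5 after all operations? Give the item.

Answer: l

Derivation:
After op 1 (rotate(+2)): offset=2, physical=[A,B,C,D,E,F], logical=[C,D,E,F,A,B]
After op 2 (rotate(+1)): offset=3, physical=[A,B,C,D,E,F], logical=[D,E,F,A,B,C]
After op 3 (replace(2, 'l')): offset=3, physical=[A,B,C,D,E,l], logical=[D,E,l,A,B,C]
After op 4 (replace(4, 'e')): offset=3, physical=[A,e,C,D,E,l], logical=[D,E,l,A,e,C]
After op 5 (rotate(+3)): offset=0, physical=[A,e,C,D,E,l], logical=[A,e,C,D,E,l]
After op 6 (rotate(-3)): offset=3, physical=[A,e,C,D,E,l], logical=[D,E,l,A,e,C]
After op 7 (rotate(+2)): offset=5, physical=[A,e,C,D,E,l], logical=[l,A,e,C,D,E]
After op 8 (replace(5, 'p')): offset=5, physical=[A,e,C,D,p,l], logical=[l,A,e,C,D,p]
After op 9 (rotate(-3)): offset=2, physical=[A,e,C,D,p,l], logical=[C,D,p,l,A,e]
After op 10 (rotate(+2)): offset=4, physical=[A,e,C,D,p,l], logical=[p,l,A,e,C,D]
After op 11 (replace(2, 'e')): offset=4, physical=[e,e,C,D,p,l], logical=[p,l,e,e,C,D]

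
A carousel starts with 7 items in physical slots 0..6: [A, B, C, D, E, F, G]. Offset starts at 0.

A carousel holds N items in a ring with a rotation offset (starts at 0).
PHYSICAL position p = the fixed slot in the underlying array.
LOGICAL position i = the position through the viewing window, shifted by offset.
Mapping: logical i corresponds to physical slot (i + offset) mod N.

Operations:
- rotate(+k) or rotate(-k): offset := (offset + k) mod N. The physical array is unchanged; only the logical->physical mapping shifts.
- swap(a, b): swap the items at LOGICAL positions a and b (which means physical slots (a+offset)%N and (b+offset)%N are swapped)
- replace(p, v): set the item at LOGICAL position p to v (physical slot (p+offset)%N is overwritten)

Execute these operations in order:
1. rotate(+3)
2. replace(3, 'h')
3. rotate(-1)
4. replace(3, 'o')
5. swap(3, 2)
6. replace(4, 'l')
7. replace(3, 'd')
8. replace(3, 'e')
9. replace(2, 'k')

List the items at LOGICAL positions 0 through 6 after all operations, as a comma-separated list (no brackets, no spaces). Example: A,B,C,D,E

Answer: C,D,k,e,l,A,B

Derivation:
After op 1 (rotate(+3)): offset=3, physical=[A,B,C,D,E,F,G], logical=[D,E,F,G,A,B,C]
After op 2 (replace(3, 'h')): offset=3, physical=[A,B,C,D,E,F,h], logical=[D,E,F,h,A,B,C]
After op 3 (rotate(-1)): offset=2, physical=[A,B,C,D,E,F,h], logical=[C,D,E,F,h,A,B]
After op 4 (replace(3, 'o')): offset=2, physical=[A,B,C,D,E,o,h], logical=[C,D,E,o,h,A,B]
After op 5 (swap(3, 2)): offset=2, physical=[A,B,C,D,o,E,h], logical=[C,D,o,E,h,A,B]
After op 6 (replace(4, 'l')): offset=2, physical=[A,B,C,D,o,E,l], logical=[C,D,o,E,l,A,B]
After op 7 (replace(3, 'd')): offset=2, physical=[A,B,C,D,o,d,l], logical=[C,D,o,d,l,A,B]
After op 8 (replace(3, 'e')): offset=2, physical=[A,B,C,D,o,e,l], logical=[C,D,o,e,l,A,B]
After op 9 (replace(2, 'k')): offset=2, physical=[A,B,C,D,k,e,l], logical=[C,D,k,e,l,A,B]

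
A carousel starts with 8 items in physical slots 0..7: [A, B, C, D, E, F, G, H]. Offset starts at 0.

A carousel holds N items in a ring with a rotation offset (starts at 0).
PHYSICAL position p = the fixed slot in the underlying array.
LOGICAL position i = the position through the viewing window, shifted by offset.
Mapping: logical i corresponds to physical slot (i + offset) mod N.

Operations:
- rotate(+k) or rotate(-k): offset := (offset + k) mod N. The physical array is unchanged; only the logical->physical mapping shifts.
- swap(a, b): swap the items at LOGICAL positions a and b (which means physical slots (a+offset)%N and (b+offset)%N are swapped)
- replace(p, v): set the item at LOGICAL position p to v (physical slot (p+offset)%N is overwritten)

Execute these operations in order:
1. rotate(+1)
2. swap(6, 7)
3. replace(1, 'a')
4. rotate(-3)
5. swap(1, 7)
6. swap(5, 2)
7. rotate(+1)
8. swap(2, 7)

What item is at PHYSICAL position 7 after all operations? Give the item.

After op 1 (rotate(+1)): offset=1, physical=[A,B,C,D,E,F,G,H], logical=[B,C,D,E,F,G,H,A]
After op 2 (swap(6, 7)): offset=1, physical=[H,B,C,D,E,F,G,A], logical=[B,C,D,E,F,G,A,H]
After op 3 (replace(1, 'a')): offset=1, physical=[H,B,a,D,E,F,G,A], logical=[B,a,D,E,F,G,A,H]
After op 4 (rotate(-3)): offset=6, physical=[H,B,a,D,E,F,G,A], logical=[G,A,H,B,a,D,E,F]
After op 5 (swap(1, 7)): offset=6, physical=[H,B,a,D,E,A,G,F], logical=[G,F,H,B,a,D,E,A]
After op 6 (swap(5, 2)): offset=6, physical=[D,B,a,H,E,A,G,F], logical=[G,F,D,B,a,H,E,A]
After op 7 (rotate(+1)): offset=7, physical=[D,B,a,H,E,A,G,F], logical=[F,D,B,a,H,E,A,G]
After op 8 (swap(2, 7)): offset=7, physical=[D,G,a,H,E,A,B,F], logical=[F,D,G,a,H,E,A,B]

Answer: F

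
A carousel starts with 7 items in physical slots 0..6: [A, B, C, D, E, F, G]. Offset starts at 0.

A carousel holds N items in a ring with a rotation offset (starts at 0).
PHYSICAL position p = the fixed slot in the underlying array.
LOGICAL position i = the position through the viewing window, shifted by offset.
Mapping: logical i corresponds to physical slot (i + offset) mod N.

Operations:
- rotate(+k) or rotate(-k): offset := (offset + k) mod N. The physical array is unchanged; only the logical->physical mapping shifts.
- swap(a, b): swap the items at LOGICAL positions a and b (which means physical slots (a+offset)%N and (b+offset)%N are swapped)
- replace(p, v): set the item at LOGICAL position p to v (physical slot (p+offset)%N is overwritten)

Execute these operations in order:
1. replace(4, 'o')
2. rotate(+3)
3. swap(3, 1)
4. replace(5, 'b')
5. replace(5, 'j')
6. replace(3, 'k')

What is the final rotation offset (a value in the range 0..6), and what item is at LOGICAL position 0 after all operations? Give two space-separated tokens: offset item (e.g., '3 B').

Answer: 3 D

Derivation:
After op 1 (replace(4, 'o')): offset=0, physical=[A,B,C,D,o,F,G], logical=[A,B,C,D,o,F,G]
After op 2 (rotate(+3)): offset=3, physical=[A,B,C,D,o,F,G], logical=[D,o,F,G,A,B,C]
After op 3 (swap(3, 1)): offset=3, physical=[A,B,C,D,G,F,o], logical=[D,G,F,o,A,B,C]
After op 4 (replace(5, 'b')): offset=3, physical=[A,b,C,D,G,F,o], logical=[D,G,F,o,A,b,C]
After op 5 (replace(5, 'j')): offset=3, physical=[A,j,C,D,G,F,o], logical=[D,G,F,o,A,j,C]
After op 6 (replace(3, 'k')): offset=3, physical=[A,j,C,D,G,F,k], logical=[D,G,F,k,A,j,C]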